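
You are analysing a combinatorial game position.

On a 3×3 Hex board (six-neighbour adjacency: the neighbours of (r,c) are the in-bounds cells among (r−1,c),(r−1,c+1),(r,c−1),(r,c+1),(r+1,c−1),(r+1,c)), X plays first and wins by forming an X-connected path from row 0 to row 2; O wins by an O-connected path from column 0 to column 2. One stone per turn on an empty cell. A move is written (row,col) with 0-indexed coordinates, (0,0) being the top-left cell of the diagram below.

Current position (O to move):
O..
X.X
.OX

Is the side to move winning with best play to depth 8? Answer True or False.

O winning at [O../X.X/.OX]: False

p1 O@[O../X.X/.OX]: (0,1)[OO./X.X/.OX]-1* (0,2)[O.O/X.X/.OX]-1 (1,1)[O../XOX/.OX]-1 (2,0)[O../X.X/OOX]-1
p2 X@[OO./X.X/.OX]: (0,2)[OOX/X.X/.OX]+1* (1,1)[OO./XXX/.OX]-1 (2,0)[OO./X.X/XOX]-1
p3 O@[OOX/X.X/.OX] terminal -1; root [O../X.X/.OX] d8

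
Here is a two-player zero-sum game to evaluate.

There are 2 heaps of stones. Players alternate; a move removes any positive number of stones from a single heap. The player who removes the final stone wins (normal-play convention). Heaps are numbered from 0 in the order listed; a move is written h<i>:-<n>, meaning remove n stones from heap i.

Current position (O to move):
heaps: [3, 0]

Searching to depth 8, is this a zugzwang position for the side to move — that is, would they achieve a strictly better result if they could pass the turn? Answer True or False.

zugzwang((3,0), O) = False

[(3,0)] O move#1: h0:-1:-1/(2,0), h0:-2:-1/(1,0), h0:-3:+1/(0,0)*
[(0,0)] end (terminal -1, X#2); searched (3,0) to 8
if O skipped the turn, X would face:
~ [(3,0)] X move#1: h0:-1:-1/(2,0), h0:-2:-1/(1,0), h0:-3:+1/(0,0)*
~ [(0,0)] end (terminal -1, O#2); searched (3,0) to 8
compare (O): move=+1 vs pass=-1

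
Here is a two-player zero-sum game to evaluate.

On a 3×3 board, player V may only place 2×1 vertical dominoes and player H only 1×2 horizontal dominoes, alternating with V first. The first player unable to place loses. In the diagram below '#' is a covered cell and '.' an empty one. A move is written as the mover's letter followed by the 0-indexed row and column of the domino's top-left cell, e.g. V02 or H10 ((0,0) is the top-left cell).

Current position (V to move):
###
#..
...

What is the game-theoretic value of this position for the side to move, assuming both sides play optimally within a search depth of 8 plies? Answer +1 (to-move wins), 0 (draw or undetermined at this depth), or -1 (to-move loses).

value(###/#../..., V) = +1

ply 1, V at ###/#../... | V11=+1→###/##./.#.*; V12=-1→###/#.#/..#
ply 2: ###/##./.#. is terminal -1 (H); from ###/#../... depth 8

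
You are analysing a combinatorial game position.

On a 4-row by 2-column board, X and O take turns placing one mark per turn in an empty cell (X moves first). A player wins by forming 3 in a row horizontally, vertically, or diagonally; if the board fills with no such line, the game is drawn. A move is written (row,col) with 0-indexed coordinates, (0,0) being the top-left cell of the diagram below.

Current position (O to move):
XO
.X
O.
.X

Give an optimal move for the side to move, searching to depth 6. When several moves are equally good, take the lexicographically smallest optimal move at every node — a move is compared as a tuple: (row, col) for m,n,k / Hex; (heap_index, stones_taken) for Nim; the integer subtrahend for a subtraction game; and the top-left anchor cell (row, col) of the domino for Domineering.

[XO/.X/O./.X] O move#1: (1,0):-1/XO/OX/O./.X, (2,1):+0/XO/.X/OO/.X*, (3,0):-1/XO/.X/O./OX
[XO/.X/OO/.X] X move#2: (1,0):+0/XO/XX/OO/.X*, (3,0):+0/XO/.X/OO/XX
[XO/XX/OO/.X] O move#3: (3,0):+0/XO/XX/OO/OX*
[XO/XX/OO/OX] end (terminal +0, X#4); searched XO/.X/O./.X to 6

O's best at [XO/.X/O./.X]: (2,1)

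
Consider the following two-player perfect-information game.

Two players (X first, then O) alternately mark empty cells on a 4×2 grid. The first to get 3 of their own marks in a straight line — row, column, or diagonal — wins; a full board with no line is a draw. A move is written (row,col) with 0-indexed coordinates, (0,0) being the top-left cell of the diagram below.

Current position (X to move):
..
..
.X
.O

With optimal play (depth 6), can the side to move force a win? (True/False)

X winning at [../../.X/.O]: False

[../../.X/.O] X move#1: (0,0):+0/X./../.X/.O*, (0,1):+0/.X/../.X/.O, (1,0):+0/../X./.X/.O, (1,1):+0/../.X/.X/.O, (2,0):+0/../../XX/.O, (3,0):+0/../../.X/XO
[X./../.X/.O] O move#2: (0,1):+0/XO/../.X/.O*, (1,0):+0/X./O./.X/.O, (1,1):+0/X./.O/.X/.O, (2,0):+0/X./../OX/.O, (3,0):+0/X./../.X/OO
[XO/../.X/.O] X move#3: (1,0):+0/XO/X./.X/.O*, (1,1):+0/XO/.X/.X/.O, (2,0):+0/XO/../XX/.O, (3,0):+0/XO/../.X/XO
[XO/X./.X/.O] O move#4: (1,1):-1/XO/XO/.X/.O, (2,0):+0/XO/X./OX/.O*, (3,0):-1/XO/X./.X/OO
[XO/X./OX/.O] X move#5: (1,1):+0/XO/XX/OX/.O*, (3,0):+0/XO/X./OX/XO
[XO/XX/OX/.O] O move#6: (3,0):+0/XO/XX/OX/OO*
[XO/XX/OX/OO] end (terminal +0, X#7); searched ../../.X/.O to 6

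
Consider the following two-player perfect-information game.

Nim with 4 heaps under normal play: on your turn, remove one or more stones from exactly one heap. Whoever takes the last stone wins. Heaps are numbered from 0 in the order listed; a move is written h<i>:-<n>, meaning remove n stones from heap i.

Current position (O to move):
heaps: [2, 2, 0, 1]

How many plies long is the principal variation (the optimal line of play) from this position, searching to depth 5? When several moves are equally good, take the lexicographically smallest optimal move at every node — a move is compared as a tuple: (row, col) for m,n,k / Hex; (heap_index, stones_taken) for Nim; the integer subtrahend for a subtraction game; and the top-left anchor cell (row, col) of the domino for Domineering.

[(2,2,0,1)] O move#1: h0:-1:-1/(1,2,0,1), h0:-2:-1/(0,2,0,1), h1:-1:-1/(2,1,0,1), h1:-2:-1/(2,0,0,1), h3:-1:+1/(2,2,0,0)*
[(2,2,0,0)] X move#2: h0:-1:-1/(1,2,0,0)*, h0:-2:-1/(0,2,0,0), h1:-1:-1/(2,1,0,0), h1:-2:-1/(2,0,0,0)
[(1,2,0,0)] O move#3: h0:-1:-1/(0,2,0,0), h1:-1:+1/(1,1,0,0)*, h1:-2:-1/(1,0,0,0)
[(1,1,0,0)] X move#4: h0:-1:-1/(0,1,0,0)*, h1:-1:-1/(1,0,0,0)
[(0,1,0,0)] O move#5: h1:-1:+1/(0,0,0,0)*
[(0,0,0,0)] end (terminal -1, X#6); searched (2,2,0,1) to 5

PV length from [(2,2,0,1)]: 5 plies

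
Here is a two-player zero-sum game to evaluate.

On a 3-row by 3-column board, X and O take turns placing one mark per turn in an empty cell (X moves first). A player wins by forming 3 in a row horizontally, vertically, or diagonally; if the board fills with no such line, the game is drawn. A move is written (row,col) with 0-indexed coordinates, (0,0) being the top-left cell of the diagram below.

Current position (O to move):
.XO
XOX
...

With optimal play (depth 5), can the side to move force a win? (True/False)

p1 O@[.XO/XOX/...]: (0,0)[OXO/XOX/...]+1* (2,0)[.XO/XOX/O..]+1 (2,1)[.XO/XOX/.O.]+0 (2,2)[.XO/XOX/..O]+1
p2 X@[OXO/XOX/...]: (2,0)[OXO/XOX/X..]-1* (2,1)[OXO/XOX/.X.]-1 (2,2)[OXO/XOX/..X]-1
p3 O@[OXO/XOX/X..]: (2,1)[OXO/XOX/XO.]+0 (2,2)[OXO/XOX/X.O]+1*
p4 X@[OXO/XOX/X.O] terminal -1; root [.XO/XOX/...] d5

O winning at [.XO/XOX/...]: True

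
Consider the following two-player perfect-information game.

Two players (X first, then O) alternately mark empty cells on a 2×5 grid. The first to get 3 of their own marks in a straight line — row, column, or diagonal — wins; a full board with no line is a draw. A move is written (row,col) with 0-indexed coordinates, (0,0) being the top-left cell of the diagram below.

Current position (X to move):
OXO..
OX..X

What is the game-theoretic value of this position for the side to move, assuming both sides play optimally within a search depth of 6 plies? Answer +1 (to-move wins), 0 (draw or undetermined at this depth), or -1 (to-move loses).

[OXO../OX..X] X move#1: (0,3):+0/OXOX./OX..X*, (0,4):+0/OXO.X/OX..X, (1,2):+0/OXO../OXX.X, (1,3):+0/OXO../OX.XX
[OXOX./OX..X] O move#2: (0,4):+0/OXOXO/OX..X*, (1,2):+0/OXOX./OXO.X, (1,3):+0/OXOX./OX.OX
[OXOXO/OX..X] X move#3: (1,2):+0/OXOXO/OXX.X*, (1,3):+0/OXOXO/OX.XX
[OXOXO/OXX.X] O move#4: (1,3):+0/OXOXO/OXXOX*
[OXOXO/OXXOX] end (terminal +0, X#5); searched OXO../OX..X to 6

value(OXO../OX..X, X) = 0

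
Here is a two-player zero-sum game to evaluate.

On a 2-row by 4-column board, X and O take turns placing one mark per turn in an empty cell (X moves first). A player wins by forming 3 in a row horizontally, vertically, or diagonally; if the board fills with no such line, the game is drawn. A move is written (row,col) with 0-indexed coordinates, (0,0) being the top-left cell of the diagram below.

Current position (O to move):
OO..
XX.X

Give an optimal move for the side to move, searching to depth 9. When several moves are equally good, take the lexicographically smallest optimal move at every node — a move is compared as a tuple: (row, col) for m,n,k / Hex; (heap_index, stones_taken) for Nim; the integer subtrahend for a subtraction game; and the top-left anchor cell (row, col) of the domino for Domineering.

O's best at [OO../XX.X]: (0,2)

[OO../XX.X] O move#1: (0,2):+1/OOO./XX.X*, (0,3):-1/OO.O/XX.X, (1,2):+0/OO../XXOX
[OOO./XX.X] end (terminal -1, X#2); searched OO../XX.X to 9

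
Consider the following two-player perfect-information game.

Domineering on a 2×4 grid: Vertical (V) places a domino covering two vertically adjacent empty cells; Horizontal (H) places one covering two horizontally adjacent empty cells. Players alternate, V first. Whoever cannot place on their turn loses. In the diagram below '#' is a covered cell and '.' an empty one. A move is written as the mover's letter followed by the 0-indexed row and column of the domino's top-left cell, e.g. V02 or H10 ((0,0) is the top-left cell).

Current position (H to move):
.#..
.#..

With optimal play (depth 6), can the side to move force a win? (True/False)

H winning at [.#../.#..]: True

ply 1, H at .#../.#.. | H02=+1→.###/.#..*; H12=+1→.#../.###
ply 2, V at .###/.#.. | V00=-1→####/##..*
ply 3, H at ####/##.. | H12=+1→####/####*
ply 4: ####/#### is terminal -1 (V); from .#../.#.. depth 6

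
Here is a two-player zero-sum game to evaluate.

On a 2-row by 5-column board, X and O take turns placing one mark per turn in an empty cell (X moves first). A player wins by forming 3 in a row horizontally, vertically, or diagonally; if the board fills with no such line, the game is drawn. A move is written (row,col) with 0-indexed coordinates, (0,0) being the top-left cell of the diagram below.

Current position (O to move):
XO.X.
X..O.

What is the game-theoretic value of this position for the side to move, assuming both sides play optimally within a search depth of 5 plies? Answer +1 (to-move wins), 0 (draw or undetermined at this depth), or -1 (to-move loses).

[XO.X./X..O.] O move#1: (0,2):+0/XOOX./X..O., (0,4):+0/XO.XO/X..O., (1,1):+0/XO.X./XO.O., (1,2):+1/XO.X./X.OO.*, (1,4):+0/XO.X./X..OO
[XO.X./X.OO.] X move#2: (0,2):-1/XOXX./X.OO.*, (0,4):-1/XO.XX/X.OO., (1,1):-1/XO.X./XXOO., (1,4):-1/XO.X./X.OOX
[XOXX./X.OO.] O move#3: (0,4):+1/XOXXO/X.OO.*, (1,1):+1/XOXX./XOOO., (1,4):+1/XOXX./X.OOO
[XOXXO/X.OO.] X move#4: (1,1):-1/XOXXO/XXOO.*, (1,4):-1/XOXXO/X.OOX
[XOXXO/XXOO.] O move#5: (1,4):+1/XOXXO/XXOOO*
[XOXXO/XXOOO] end (terminal -1, X#6); searched XO.X./X..O. to 5

value(XO.X./X..O., O) = +1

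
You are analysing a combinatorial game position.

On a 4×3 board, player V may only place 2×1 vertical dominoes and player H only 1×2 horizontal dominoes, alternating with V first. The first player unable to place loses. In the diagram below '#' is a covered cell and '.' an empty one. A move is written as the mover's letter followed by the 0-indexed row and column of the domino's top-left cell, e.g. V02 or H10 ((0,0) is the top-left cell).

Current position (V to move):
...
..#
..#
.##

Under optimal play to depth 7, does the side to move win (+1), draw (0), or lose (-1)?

value(.../..#/..#/.##, V) = +1

p1 V@[.../..#/..#/.##]: V00[#../#.#/..#/.##]+1* V01[.#./.##/..#/.##]+1 V10[.../#.#/#.#/.##]+1 V11[.../.##/.##/.##]+1 V20[.../..#/#.#/###]-1
p2 H@[#../#.#/..#/.##]: H01[###/#.#/..#/.##]-1* H20[#../#.#/###/.##]-1
p3 V@[###/#.#/..#/.##]: V11[###/###/.##/.##]+1* V20[###/#.#/#.#/###]+1
p4 H@[###/###/.##/.##] terminal -1; root [.../..#/..#/.##] d7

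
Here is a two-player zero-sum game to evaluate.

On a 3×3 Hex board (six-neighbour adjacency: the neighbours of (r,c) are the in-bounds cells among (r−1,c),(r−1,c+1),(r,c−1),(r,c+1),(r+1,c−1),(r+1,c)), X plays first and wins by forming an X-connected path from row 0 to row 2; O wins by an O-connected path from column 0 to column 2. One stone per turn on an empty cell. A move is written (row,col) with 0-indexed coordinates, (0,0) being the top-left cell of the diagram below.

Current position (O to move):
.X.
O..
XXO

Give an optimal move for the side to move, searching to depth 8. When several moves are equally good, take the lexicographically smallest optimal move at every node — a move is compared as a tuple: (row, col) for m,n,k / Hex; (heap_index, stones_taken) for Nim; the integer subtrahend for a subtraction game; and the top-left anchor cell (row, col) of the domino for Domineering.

[.X./O../XXO] O move#1: (0,0):-1/OX./O../XXO, (0,2):-1/.XO/O../XXO, (1,1):+1/.X./OO./XXO*, (1,2):-1/.X./O.O/XXO
[.X./OO./XXO] X move#2: (0,0):-1/XX./OO./XXO*, (0,2):-1/.XX/OO./XXO, (1,2):-1/.X./OOX/XXO
[XX./OO./XXO] O move#3: (0,2):+1/XXO/OO./XXO*, (1,2):+1/XX./OOO/XXO
[XXO/OO./XXO] end (terminal -1, X#4); searched .X./O../XXO to 8

O's best at [.X./O../XXO]: (1,1)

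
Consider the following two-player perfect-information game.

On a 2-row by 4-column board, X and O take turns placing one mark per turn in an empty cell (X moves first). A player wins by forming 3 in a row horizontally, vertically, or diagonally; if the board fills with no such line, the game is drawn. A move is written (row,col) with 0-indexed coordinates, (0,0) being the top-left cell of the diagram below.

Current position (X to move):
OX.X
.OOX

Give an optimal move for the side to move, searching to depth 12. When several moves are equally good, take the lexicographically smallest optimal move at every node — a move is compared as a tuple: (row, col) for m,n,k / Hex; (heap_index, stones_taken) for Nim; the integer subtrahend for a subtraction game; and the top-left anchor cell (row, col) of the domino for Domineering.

X's best at [OX.X/.OOX]: (0,2)

p1 X@[OX.X/.OOX]: (0,2)[OXXX/.OOX]+1* (1,0)[OX.X/XOOX]+0
p2 O@[OXXX/.OOX] terminal -1; root [OX.X/.OOX] d12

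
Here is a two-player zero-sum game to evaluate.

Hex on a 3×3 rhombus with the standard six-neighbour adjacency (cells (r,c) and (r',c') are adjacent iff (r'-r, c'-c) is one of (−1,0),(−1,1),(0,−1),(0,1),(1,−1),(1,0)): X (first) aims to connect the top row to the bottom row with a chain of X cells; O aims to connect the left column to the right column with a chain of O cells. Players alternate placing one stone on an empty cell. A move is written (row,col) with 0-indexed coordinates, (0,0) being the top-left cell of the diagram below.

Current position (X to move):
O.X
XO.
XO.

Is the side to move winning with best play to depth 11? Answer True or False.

[O.X/XO./XO.] X move#1: (0,1):+1/OXX/XO./XO.*, (1,2):+1/O.X/XOX/XO., (2,2):+1/O.X/XO./XOX
[OXX/XO./XO.] end (terminal -1, O#2); searched O.X/XO./XO. to 11

X winning at [O.X/XO./XO.]: True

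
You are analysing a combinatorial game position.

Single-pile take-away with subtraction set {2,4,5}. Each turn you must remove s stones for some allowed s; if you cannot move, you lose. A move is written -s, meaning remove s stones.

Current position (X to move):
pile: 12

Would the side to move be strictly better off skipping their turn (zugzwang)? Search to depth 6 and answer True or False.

[12] X move#1: -2:-1/10, -4:+1/8*, -5:+1/7
[8] O move#2: -2:-1/6*, -4:-1/4, -5:-1/3
[6] X move#3: -2:-1/4, -4:-1/2, -5:+1/1*
[1] end (terminal -1, O#4); searched 12 to 6
if X skipped the turn, O would face:
~ [12] O move#1: -2:-1/10, -4:+1/8*, -5:+1/7
~ [8] X move#2: -2:-1/6*, -4:-1/4, -5:-1/3
~ [6] O move#3: -2:-1/4, -4:-1/2, -5:+1/1*
~ [1] end (terminal -1, X#4); searched 12 to 6
compare (X): move=+1 vs pass=-1

zugzwang(12, X) = False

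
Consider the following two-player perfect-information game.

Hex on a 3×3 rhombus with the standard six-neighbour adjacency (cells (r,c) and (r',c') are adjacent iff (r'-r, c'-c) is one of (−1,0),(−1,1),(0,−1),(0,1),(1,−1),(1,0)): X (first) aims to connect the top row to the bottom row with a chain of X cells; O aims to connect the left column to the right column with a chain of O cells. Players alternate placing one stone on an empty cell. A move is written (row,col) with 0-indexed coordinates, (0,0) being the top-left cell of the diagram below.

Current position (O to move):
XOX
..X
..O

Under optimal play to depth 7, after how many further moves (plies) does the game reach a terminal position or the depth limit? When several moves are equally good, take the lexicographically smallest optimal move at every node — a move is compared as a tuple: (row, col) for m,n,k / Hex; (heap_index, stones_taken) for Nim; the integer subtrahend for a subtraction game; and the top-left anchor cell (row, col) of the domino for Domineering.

p1 O@[XOX/..X/..O]: (1,0)[XOX/O.X/..O]-1* (1,1)[XOX/.OX/..O]-1 (2,0)[XOX/..X/O.O]-1 (2,1)[XOX/..X/.OO]-1
p2 X@[XOX/O.X/..O]: (1,1)[XOX/OXX/..O]+1* (2,0)[XOX/O.X/X.O]+1 (2,1)[XOX/O.X/.XO]+1
p3 O@[XOX/OXX/..O]: (2,0)[XOX/OXX/O.O]-1* (2,1)[XOX/OXX/.OO]-1
p4 X@[XOX/OXX/O.O]: (2,1)[XOX/OXX/OXO]+1*
p5 O@[XOX/OXX/OXO] terminal -1; root [XOX/..X/..O] d7

PV length from [XOX/..X/..O]: 4 plies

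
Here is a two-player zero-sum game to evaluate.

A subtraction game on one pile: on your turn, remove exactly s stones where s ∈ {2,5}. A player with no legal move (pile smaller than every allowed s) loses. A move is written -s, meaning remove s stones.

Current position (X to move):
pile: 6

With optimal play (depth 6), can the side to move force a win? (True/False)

X winning at [6]: True

p1 X@[6]: -2[4]+1* -5[1]+1
p2 O@[4]: -2[2]-1*
p3 X@[2]: -2[0]+1*
p4 O@[0] terminal -1; root [6] d6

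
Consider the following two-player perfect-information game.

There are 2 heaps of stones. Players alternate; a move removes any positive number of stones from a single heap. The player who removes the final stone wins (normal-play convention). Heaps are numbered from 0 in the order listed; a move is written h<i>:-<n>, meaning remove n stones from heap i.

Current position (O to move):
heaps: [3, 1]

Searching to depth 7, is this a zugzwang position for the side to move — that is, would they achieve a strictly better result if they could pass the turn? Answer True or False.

zugzwang((3,1), O) = False

ply 1, O at (3,1) | h0:-1=-1→(2,1); h0:-2=+1→(1,1)*; h0:-3=-1→(0,1); h1:-1=-1→(3,0)
ply 2, X at (1,1) | h0:-1=-1→(0,1)*; h1:-1=-1→(1,0)
ply 3, O at (0,1) | h1:-1=+1→(0,0)*
ply 4: (0,0) is terminal -1 (X); from (3,1) depth 7
suppose O passes — search the same position with X to move:
pass> ply 1, X at (3,1) | h0:-1=-1→(2,1); h0:-2=+1→(1,1)*; h0:-3=-1→(0,1); h1:-1=-1→(3,0)
pass> ply 2, O at (1,1) | h0:-1=-1→(0,1)*; h1:-1=-1→(1,0)
pass> ply 3, X at (0,1) | h1:-1=+1→(0,0)*
pass> ply 4: (0,0) is terminal -1 (O); from (3,1) depth 7
for O: play +1, pass -1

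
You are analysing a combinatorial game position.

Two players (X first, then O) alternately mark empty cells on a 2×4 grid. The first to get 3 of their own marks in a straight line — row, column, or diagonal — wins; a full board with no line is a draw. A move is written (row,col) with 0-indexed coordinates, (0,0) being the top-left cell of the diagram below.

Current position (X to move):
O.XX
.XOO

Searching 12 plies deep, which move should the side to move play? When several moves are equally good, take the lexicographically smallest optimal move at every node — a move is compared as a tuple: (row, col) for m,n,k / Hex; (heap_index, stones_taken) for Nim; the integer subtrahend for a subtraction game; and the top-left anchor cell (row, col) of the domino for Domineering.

p1 X@[O.XX/.XOO]: (0,1)[OXXX/.XOO]+1* (1,0)[O.XX/XXOO]+0
p2 O@[OXXX/.XOO] terminal -1; root [O.XX/.XOO] d12

X's best at [O.XX/.XOO]: (0,1)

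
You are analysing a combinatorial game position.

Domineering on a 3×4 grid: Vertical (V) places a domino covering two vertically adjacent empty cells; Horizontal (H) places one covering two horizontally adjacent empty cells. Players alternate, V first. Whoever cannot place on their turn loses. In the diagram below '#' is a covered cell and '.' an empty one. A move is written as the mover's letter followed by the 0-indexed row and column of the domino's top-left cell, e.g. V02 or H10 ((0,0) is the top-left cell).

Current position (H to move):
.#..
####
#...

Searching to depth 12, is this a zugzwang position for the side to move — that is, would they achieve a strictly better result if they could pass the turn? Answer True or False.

zugzwang(.#../####/#..., H) = False

ply 1, H at .#../####/#... | H02=+1→.###/####/#...*; H21=+1→.#../####/###.; H22=+1→.#../####/#.##
ply 2: .###/####/#... is terminal -1 (V); from .#../####/#... depth 12
if H skipped the turn, V would face:
~ ply 1: .#../####/#... is terminal -1 (V); from .#../####/#... depth 12
compare (H): move=+1 vs pass=+1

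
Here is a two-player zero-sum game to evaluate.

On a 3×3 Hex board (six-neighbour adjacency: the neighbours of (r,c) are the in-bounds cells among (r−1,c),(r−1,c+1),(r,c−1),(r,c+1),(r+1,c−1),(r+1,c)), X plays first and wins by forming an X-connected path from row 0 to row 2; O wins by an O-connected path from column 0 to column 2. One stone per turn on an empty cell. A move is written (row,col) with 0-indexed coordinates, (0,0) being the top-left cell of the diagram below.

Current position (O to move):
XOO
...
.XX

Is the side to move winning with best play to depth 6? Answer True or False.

O winning at [XOO/.../.XX]: True

p1 O@[XOO/.../.XX]: (1,0)[XOO/O../.XX]+1* (1,1)[XOO/.O./.XX]+1 (1,2)[XOO/..O/.XX]-1 (2,0)[XOO/.../OXX]+1
p2 X@[XOO/O../.XX] terminal -1; root [XOO/.../.XX] d6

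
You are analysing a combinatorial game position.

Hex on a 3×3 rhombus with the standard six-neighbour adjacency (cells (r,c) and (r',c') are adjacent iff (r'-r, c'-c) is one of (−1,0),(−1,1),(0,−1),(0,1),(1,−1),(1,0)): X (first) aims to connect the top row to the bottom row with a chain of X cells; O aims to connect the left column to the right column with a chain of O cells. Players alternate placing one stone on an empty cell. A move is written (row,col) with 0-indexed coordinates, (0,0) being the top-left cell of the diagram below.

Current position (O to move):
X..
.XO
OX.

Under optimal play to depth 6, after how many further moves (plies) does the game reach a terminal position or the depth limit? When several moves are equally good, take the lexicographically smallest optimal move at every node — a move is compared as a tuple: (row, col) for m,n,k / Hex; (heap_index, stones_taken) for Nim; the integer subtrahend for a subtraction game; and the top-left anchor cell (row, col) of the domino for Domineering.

[X../.XO/OX.] O move#1: (0,1):-1/XO./.XO/OX.*, (0,2):-1/X.O/.XO/OX., (1,0):-1/X../OXO/OX., (2,2):-1/X../.XO/OXO
[XO./.XO/OX.] X move#2: (0,2):+1/XOX/.XO/OX.*, (1,0):+1/XO./XXO/OX., (2,2):+1/XO./.XO/OXX
[XOX/.XO/OX.] end (terminal -1, O#3); searched X../.XO/OX. to 6

PV length from [X../.XO/OX.]: 2 plies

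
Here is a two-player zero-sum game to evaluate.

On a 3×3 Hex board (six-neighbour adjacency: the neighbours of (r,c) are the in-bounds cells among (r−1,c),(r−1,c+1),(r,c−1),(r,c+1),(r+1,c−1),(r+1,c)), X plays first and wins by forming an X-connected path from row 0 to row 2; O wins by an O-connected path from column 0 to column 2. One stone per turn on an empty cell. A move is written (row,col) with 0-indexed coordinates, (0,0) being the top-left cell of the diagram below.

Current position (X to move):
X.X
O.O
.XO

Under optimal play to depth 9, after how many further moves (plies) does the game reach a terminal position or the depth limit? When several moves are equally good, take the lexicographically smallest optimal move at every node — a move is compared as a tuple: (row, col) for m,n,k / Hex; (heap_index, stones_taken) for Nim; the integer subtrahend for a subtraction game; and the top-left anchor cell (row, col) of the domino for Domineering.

[X.X/O.O/.XO] X move#1: (0,1):-1/XXX/O.O/.XO, (1,1):+1/X.X/OXO/.XO*, (2,0):-1/X.X/O.O/XXO
[X.X/OXO/.XO] end (terminal -1, O#2); searched X.X/O.O/.XO to 9

PV length from [X.X/O.O/.XO]: 1 ply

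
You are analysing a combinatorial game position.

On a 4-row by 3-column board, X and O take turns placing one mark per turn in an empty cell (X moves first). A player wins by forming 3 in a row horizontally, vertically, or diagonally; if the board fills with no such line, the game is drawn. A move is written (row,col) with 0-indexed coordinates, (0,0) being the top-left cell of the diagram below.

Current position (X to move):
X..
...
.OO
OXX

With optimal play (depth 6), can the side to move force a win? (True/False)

p1 X@[X../.../.OO/OXX]: (0,1)[XX./.../.OO/OXX]-1* (0,2)[X.X/.../.OO/OXX]-1 (1,0)[X../X../.OO/OXX]-1 (1,1)[X../.X./.OO/OXX]-1 (1,2)[X../..X/.OO/OXX]-1 (2,0)[X../.../XOO/OXX]-1
p2 O@[XX./.../.OO/OXX]: (0,2)[XXO/.../.OO/OXX]+1* (1,0)[XX./O../.OO/OXX]-1 (1,1)[XX./.O./.OO/OXX]-1 (1,2)[XX./..O/.OO/OXX]+1 (2,0)[XX./.../OOO/OXX]+1
p3 X@[XXO/.../.OO/OXX]: (1,0)[XXO/X../.OO/OXX]-1* (1,1)[XXO/.X./.OO/OXX]-1 (1,2)[XXO/..X/.OO/OXX]-1 (2,0)[XXO/.../XOO/OXX]-1
p4 O@[XXO/X../.OO/OXX]: (1,1)[XXO/XO./.OO/OXX]-1 (1,2)[XXO/X.O/.OO/OXX]+1* (2,0)[XXO/X../OOO/OXX]+1
p5 X@[XXO/X.O/.OO/OXX] terminal -1; root [X../.../.OO/OXX] d6

X winning at [X../.../.OO/OXX]: False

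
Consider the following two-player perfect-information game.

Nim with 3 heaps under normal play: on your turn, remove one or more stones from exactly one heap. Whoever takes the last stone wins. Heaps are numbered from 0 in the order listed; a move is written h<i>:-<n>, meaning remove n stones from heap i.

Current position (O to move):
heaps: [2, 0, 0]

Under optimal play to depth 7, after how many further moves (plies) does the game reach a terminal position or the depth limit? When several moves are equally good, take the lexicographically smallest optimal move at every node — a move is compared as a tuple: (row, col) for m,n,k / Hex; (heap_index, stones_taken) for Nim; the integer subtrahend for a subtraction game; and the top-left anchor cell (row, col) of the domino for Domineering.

PV length from [(2,0,0)]: 1 ply

ply 1, O at (2,0,0) | h0:-1=-1→(1,0,0); h0:-2=+1→(0,0,0)*
ply 2: (0,0,0) is terminal -1 (X); from (2,0,0) depth 7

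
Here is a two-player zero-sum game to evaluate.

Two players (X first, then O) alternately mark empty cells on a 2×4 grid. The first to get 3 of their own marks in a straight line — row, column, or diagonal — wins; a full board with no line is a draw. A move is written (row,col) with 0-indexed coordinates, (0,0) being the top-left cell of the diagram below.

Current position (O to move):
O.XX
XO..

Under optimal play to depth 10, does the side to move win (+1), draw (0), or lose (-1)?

value(O.XX/XO.., O) = 0

p1 O@[O.XX/XO..]: (0,1)[OOXX/XO..]+0* (1,2)[O.XX/XOO.]-1 (1,3)[O.XX/XO.O]-1
p2 X@[OOXX/XO..]: (1,2)[OOXX/XOX.]+0* (1,3)[OOXX/XO.X]+0
p3 O@[OOXX/XOX.]: (1,3)[OOXX/XOXO]+0*
p4 X@[OOXX/XOXO] terminal +0; root [O.XX/XO..] d10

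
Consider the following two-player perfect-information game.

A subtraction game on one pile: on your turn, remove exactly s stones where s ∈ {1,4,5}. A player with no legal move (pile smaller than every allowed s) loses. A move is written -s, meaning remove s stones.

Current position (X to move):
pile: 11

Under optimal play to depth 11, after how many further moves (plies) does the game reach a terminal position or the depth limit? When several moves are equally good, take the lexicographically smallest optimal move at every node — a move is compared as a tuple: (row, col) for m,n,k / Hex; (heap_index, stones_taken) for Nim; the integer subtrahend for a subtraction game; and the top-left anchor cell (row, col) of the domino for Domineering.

PV length from [11]: 7 plies

[11] X move#1: -1:+1/10*, -4:-1/7, -5:-1/6
[10] O move#2: -1:-1/9*, -4:-1/6, -5:-1/5
[9] X move#3: -1:+1/8*, -4:-1/5, -5:-1/4
[8] O move#4: -1:-1/7*, -4:-1/4, -5:-1/3
[7] X move#5: -1:-1/6, -4:-1/3, -5:+1/2*
[2] O move#6: -1:-1/1*
[1] X move#7: -1:+1/0*
[0] end (terminal -1, O#8); searched 11 to 11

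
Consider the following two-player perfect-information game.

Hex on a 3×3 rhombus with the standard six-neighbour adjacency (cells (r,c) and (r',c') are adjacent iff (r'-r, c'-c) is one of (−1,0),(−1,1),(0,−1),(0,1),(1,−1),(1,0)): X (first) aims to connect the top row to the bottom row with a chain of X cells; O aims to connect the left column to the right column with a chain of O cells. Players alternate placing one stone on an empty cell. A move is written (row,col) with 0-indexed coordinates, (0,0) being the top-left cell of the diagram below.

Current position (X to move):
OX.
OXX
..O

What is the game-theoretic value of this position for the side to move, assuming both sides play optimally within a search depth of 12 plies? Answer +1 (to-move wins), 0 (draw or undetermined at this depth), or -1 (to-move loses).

ply 1, X at OX./OXX/..O | (0,2)=+1→OXX/OXX/..O*; (2,0)=+1→OX./OXX/X.O; (2,1)=+1→OX./OXX/.XO
ply 2, O at OXX/OXX/..O | (2,0)=-1→OXX/OXX/O.O*; (2,1)=-1→OXX/OXX/.OO
ply 3, X at OXX/OXX/O.O | (2,1)=+1→OXX/OXX/OXO*
ply 4: OXX/OXX/OXO is terminal -1 (O); from OX./OXX/..O depth 12

value(OX./OXX/..O, X) = +1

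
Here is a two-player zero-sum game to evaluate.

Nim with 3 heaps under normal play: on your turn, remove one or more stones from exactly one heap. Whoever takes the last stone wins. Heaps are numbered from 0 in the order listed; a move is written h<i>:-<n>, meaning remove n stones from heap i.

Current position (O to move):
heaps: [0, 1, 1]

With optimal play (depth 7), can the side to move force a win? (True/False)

O winning at [(0,1,1)]: False

p1 O@[(0,1,1)]: h1:-1[(0,0,1)]-1* h2:-1[(0,1,0)]-1
p2 X@[(0,0,1)]: h2:-1[(0,0,0)]+1*
p3 O@[(0,0,0)] terminal -1; root [(0,1,1)] d7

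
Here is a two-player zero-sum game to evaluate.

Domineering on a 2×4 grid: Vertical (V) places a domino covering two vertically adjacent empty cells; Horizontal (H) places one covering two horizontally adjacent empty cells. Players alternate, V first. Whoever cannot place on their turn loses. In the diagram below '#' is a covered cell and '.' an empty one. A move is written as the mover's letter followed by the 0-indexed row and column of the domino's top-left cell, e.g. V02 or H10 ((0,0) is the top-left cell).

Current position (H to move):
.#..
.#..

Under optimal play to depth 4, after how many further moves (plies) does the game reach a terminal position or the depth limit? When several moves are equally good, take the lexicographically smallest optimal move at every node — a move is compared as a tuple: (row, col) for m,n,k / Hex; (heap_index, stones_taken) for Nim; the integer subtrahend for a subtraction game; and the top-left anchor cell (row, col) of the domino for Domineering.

ply 1, H at .#../.#.. | H02=+1→.###/.#..*; H12=+1→.#../.###
ply 2, V at .###/.#.. | V00=-1→####/##..*
ply 3, H at ####/##.. | H12=+1→####/####*
ply 4: ####/#### is terminal -1 (V); from .#../.#.. depth 4

PV length from [.#../.#..]: 3 plies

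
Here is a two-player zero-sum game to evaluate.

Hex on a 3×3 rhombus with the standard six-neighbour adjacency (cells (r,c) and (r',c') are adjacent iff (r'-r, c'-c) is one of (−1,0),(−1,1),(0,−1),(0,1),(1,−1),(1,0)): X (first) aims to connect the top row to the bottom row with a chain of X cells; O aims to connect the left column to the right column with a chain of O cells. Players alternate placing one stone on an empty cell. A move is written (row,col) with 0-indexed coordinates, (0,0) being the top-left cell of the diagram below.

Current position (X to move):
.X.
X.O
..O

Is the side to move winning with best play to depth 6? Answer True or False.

[.X./X.O/..O] X move#1: (0,0):-1/XX./X.O/..O, (0,2):-1/.XX/X.O/..O, (1,1):+1/.X./XXO/..O*, (2,0):+1/.X./X.O/X.O, (2,1):+1/.X./X.O/.XO
[.X./XXO/..O] O move#2: (0,0):-1/OX./XXO/..O*, (0,2):-1/.XO/XXO/..O, (2,0):-1/.X./XXO/O.O, (2,1):-1/.X./XXO/.OO
[OX./XXO/..O] X move#3: (0,2):+1/OXX/XXO/..O*, (2,0):+1/OX./XXO/X.O, (2,1):+1/OX./XXO/.XO
[OXX/XXO/..O] O move#4: (2,0):-1/OXX/XXO/O.O*, (2,1):-1/OXX/XXO/.OO
[OXX/XXO/O.O] X move#5: (2,1):+1/OXX/XXO/OXO*
[OXX/XXO/OXO] end (terminal -1, O#6); searched .X./X.O/..O to 6

X winning at [.X./X.O/..O]: True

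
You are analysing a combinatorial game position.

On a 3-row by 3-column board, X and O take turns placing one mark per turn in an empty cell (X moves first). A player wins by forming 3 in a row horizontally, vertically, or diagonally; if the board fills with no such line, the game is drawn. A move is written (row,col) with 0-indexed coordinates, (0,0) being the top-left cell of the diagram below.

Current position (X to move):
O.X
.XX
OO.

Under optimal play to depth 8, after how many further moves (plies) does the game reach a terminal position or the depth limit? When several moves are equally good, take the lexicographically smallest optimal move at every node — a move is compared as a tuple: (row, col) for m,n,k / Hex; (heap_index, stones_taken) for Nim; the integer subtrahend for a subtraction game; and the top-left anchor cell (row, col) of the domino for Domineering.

p1 X@[O.X/.XX/OO.]: (0,1)[OXX/.XX/OO.]-1 (1,0)[O.X/XXX/OO.]+1* (2,2)[O.X/.XX/OOX]+1
p2 O@[O.X/XXX/OO.] terminal -1; root [O.X/.XX/OO.] d8

PV length from [O.X/.XX/OO.]: 1 ply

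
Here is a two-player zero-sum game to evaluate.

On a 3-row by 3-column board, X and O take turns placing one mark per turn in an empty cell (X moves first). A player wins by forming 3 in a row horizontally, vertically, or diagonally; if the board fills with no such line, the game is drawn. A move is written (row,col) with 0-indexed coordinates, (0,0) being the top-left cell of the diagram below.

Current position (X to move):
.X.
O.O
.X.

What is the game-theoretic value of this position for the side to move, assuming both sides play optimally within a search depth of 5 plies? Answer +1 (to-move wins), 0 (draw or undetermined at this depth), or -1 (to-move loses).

p1 X@[.X./O.O/.X.]: (0,0)[XX./O.O/.X.]-1 (0,2)[.XX/O.O/.X.]-1 (1,1)[.X./OXO/.X.]+1* (2,0)[.X./O.O/XX.]-1 (2,2)[.X./O.O/.XX]-1
p2 O@[.X./OXO/.X.] terminal -1; root [.X./O.O/.X.] d5

value(.X./O.O/.X., X) = +1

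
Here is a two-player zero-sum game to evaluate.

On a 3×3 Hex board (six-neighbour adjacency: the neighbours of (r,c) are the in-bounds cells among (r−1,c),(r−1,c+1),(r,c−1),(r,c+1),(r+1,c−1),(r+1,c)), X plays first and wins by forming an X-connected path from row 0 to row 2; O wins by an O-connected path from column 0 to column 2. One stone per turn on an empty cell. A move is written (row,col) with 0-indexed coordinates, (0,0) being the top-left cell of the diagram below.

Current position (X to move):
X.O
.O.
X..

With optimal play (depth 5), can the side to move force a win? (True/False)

X winning at [X.O/.O./X..]: True

[X.O/.O./X..] X move#1: (0,1):-1/XXO/.O./X.., (1,0):+1/X.O/XO./X..*, (1,2):-1/X.O/.OX/X.., (2,1):-1/X.O/.O./XX., (2,2):-1/X.O/.O./X.X
[X.O/XO./X..] end (terminal -1, O#2); searched X.O/.O./X.. to 5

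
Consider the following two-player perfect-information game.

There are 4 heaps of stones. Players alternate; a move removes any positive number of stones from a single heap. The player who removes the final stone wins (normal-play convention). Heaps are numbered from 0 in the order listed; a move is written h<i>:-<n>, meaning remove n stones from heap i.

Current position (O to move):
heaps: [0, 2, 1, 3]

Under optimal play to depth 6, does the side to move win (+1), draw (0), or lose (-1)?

value((0,2,1,3), O) = -1

p1 O@[(0,2,1,3)]: h1:-1[(0,1,1,3)]-1* h1:-2[(0,0,1,3)]-1 h2:-1[(0,2,0,3)]-1 h3:-1[(0,2,1,2)]-1 h3:-2[(0,2,1,1)]-1 h3:-3[(0,2,1,0)]-1
p2 X@[(0,1,1,3)]: h1:-1[(0,0,1,3)]-1 h2:-1[(0,1,0,3)]-1 h3:-1[(0,1,1,2)]-1 h3:-2[(0,1,1,1)]-1 h3:-3[(0,1,1,0)]+1*
p3 O@[(0,1,1,0)]: h1:-1[(0,0,1,0)]-1* h2:-1[(0,1,0,0)]-1
p4 X@[(0,0,1,0)]: h2:-1[(0,0,0,0)]+1*
p5 O@[(0,0,0,0)] terminal -1; root [(0,2,1,3)] d6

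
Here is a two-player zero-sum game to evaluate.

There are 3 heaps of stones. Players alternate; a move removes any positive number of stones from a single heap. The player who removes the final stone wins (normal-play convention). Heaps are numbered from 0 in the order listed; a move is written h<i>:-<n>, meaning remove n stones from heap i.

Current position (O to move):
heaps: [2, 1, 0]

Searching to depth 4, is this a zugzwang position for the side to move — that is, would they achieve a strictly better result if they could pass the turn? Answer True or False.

zugzwang((2,1,0), O) = False

ply 1, O at (2,1,0) | h0:-1=+1→(1,1,0)*; h0:-2=-1→(0,1,0); h1:-1=-1→(2,0,0)
ply 2, X at (1,1,0) | h0:-1=-1→(0,1,0)*; h1:-1=-1→(1,0,0)
ply 3, O at (0,1,0) | h1:-1=+1→(0,0,0)*
ply 4: (0,0,0) is terminal -1 (X); from (2,1,0) depth 4
if O skipped the turn, X would face:
~ ply 1, X at (2,1,0) | h0:-1=+1→(1,1,0)*; h0:-2=-1→(0,1,0); h1:-1=-1→(2,0,0)
~ ply 2, O at (1,1,0) | h0:-1=-1→(0,1,0)*; h1:-1=-1→(1,0,0)
~ ply 3, X at (0,1,0) | h1:-1=+1→(0,0,0)*
~ ply 4: (0,0,0) is terminal -1 (O); from (2,1,0) depth 4
compare (O): move=+1 vs pass=-1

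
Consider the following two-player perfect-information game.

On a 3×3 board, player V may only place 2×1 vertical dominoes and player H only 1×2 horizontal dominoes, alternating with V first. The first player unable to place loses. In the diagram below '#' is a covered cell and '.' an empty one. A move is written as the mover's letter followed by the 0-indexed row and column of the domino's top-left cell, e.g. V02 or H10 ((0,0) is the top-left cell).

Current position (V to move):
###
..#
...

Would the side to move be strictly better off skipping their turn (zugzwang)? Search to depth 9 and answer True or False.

[###/..#/...] V move#1: V10:-1/###/#.#/#.., V11:+1/###/.##/.#.*
[###/.##/.#.] end (terminal -1, H#2); searched ###/..#/... to 9
if V skipped the turn, H would face:
~ [###/..#/...] H move#1: H10:+1/###/###/...*, H20:+1/###/..#/##., H21:-1/###/..#/.##
~ [###/###/...] end (terminal -1, V#2); searched ###/..#/... to 9
compare (V): move=+1 vs pass=-1

zugzwang(###/..#/..., V) = False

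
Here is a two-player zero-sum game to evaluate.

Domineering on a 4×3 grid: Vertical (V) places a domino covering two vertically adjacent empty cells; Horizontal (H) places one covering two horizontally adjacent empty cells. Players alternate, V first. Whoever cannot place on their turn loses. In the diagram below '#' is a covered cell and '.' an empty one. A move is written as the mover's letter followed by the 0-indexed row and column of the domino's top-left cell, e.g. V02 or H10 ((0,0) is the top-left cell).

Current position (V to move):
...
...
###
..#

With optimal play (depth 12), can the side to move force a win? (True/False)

ply 1, V at .../.../###/..# | V00=-1→#../#../###/..#; V01=+1→.#./.#./###/..#*; V02=-1→..#/..#/###/..#
ply 2, H at .#./.#./###/..# | H30=-1→.#./.#./###/###*
ply 3, V at .#./.#./###/### | V00=+1→##./##./###/###*; V02=+1→.##/.##/###/###
ply 4: ##./##./###/### is terminal -1 (H); from .../.../###/..# depth 12

V winning at [.../.../###/..#]: True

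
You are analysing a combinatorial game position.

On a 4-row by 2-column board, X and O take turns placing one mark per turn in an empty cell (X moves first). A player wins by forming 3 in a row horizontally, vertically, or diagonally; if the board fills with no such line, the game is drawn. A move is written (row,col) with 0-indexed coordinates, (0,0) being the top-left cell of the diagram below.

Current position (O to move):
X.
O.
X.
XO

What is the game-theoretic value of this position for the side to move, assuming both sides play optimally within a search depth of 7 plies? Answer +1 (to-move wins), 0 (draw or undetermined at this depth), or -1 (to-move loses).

ply 1, O at X./O./X./XO | (0,1)=+0→XO/O./X./XO*; (1,1)=+0→X./OO/X./XO; (2,1)=+0→X./O./XO/XO
ply 2, X at XO/O./X./XO | (1,1)=+0→XO/OX/X./XO*; (2,1)=+0→XO/O./XX/XO
ply 3, O at XO/OX/X./XO | (2,1)=+0→XO/OX/XO/XO*
ply 4: XO/OX/XO/XO is terminal +0 (X); from X./O./X./XO depth 7

value(X./O./X./XO, O) = 0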